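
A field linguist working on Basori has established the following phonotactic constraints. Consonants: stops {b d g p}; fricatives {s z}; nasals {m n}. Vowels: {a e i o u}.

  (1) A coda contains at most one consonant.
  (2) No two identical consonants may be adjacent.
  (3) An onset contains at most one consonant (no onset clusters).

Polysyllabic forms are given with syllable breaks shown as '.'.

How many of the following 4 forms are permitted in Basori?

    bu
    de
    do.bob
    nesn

3

bu — σ1 onset /b/, coda /∅/ ok → permitted
de — σ1 onset /d/, coda /∅/ ok → permitted
do.bob — σ1 onset /d/, coda /∅/ ok; σ2 onset /b/, coda /b/ ok → permitted
nesn — violates constraint 1: syllable 1 coda /sn/ has 2 consonants (> 1) → not permitted
Permitted: bu, de, do.bob → 3.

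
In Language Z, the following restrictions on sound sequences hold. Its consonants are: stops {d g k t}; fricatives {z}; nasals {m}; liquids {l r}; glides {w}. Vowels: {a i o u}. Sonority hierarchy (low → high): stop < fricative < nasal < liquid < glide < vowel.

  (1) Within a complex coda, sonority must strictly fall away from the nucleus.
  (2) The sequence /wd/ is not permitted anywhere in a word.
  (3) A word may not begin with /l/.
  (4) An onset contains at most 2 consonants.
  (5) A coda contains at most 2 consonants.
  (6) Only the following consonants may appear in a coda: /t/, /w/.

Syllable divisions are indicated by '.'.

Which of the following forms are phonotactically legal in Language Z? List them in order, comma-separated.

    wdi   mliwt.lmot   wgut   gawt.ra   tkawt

mliwt.lmot, wgut, gawt.ra, tkawt

wdi — violates constraint 2: contains banned sequence /wd/ → phonotactically illegal
mliwt.lmot — σ1 onset /ml/ (2C), coda /wt/ (5→1 falls) ok; σ2 onset /lm/ (2C), coda /t/ ok → phonotactically legal
wgut — σ1 onset /wg/ (2C), coda /t/ ok → phonotactically legal
gawt.ra — σ1 onset /g/, coda /wt/ (5→1 falls) ok; σ2 onset /r/, coda /∅/ ok → phonotactically legal
tkawt — σ1 onset /tk/ (2C), coda /wt/ (5→1 falls) ok → phonotactically legal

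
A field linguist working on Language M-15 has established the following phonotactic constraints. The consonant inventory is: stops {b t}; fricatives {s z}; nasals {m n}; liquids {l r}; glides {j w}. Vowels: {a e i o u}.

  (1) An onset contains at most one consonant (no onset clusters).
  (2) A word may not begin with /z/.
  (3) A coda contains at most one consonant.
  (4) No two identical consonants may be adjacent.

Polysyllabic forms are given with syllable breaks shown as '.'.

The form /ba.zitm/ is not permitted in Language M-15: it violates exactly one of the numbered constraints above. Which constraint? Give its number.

3

/ba.zitm/: syllable 2 coda /tm/ has 2 consonants (> 1).
This is a violation of constraint 3: "A coda contains at most one consonant."
The remaining constraints (1, 2, 4) are satisfied.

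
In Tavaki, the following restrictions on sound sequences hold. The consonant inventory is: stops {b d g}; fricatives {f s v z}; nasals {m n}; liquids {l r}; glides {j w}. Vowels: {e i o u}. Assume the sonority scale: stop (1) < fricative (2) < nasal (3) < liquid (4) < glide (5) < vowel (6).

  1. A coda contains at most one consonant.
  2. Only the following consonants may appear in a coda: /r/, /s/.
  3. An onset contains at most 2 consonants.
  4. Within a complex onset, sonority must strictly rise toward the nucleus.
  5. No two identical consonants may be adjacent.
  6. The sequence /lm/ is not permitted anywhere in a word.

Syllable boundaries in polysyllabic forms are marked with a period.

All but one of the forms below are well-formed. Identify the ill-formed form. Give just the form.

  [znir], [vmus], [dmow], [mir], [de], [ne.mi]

[znir] — σ1 onset /zn/ (2→3 rises), coda /r/ ok → well-formed
[vmus] — σ1 onset /vm/ (2→3 rises), coda /s/ ok → well-formed
[dmow] — violates constraint 2: syllable 1 coda contains /w/, which is not a licensed coda consonant → ill-formed
[mir] — σ1 onset /m/, coda /r/ ok → well-formed
[de] — σ1 onset /d/, coda /∅/ ok → well-formed
[ne.mi] — σ1 onset /n/, coda /∅/ ok; σ2 onset /m/, coda /∅/ ok → well-formed

[dmow]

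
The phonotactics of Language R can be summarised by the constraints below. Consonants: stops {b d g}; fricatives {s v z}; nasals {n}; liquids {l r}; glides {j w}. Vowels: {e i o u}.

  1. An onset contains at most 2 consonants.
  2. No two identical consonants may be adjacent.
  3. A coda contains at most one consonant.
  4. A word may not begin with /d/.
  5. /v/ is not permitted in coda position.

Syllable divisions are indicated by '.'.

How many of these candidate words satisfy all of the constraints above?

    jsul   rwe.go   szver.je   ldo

jsul — σ1 onset /js/ (2C), coda /l/ ok → licit
rwe.go — σ1 onset /rw/ (2C), coda /∅/ ok; σ2 onset /g/, coda /∅/ ok → licit
szver.je — violates constraint 1: syllable 1 onset /szv/ has 3 consonants (> 2) → illicit
ldo — σ1 onset /ld/ (2C), coda /∅/ ok → licit
Licit: jsul, rwe.go, ldo → 3.

3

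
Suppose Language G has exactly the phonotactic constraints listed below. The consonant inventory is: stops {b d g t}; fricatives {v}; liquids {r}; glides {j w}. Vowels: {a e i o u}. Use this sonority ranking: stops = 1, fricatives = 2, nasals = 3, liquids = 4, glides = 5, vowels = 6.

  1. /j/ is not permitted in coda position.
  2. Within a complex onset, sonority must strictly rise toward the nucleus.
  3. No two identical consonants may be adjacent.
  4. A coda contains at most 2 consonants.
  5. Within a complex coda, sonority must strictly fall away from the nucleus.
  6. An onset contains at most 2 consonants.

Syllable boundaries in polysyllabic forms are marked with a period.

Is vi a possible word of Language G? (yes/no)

vi — σ1 onset /v/, coda /∅/ ok → phonotactically legal

yes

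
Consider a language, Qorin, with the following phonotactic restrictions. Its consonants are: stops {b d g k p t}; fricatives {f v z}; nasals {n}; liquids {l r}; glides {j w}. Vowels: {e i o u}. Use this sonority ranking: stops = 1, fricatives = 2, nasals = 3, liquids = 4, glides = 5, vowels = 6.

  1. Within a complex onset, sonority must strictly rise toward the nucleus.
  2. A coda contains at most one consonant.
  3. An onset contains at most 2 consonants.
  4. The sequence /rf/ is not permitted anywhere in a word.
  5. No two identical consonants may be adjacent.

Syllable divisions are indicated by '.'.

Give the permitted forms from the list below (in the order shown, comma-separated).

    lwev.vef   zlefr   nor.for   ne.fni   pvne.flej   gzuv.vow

ne.fni

lwev.vef — violates constraint 5: adjacent identical consonants /vv/ → not permitted
zlefr — violates constraint 2: syllable 1 coda /fr/ has 2 consonants (> 1) → not permitted
nor.for — violates constraint 4: contains banned sequence /rf/ → not permitted
ne.fni — σ1 onset /n/, coda /∅/ ok; σ2 onset /fn/ (2→3 rises), coda /∅/ ok → permitted
pvne.flej — violates constraint 3: syllable 1 onset /pvn/ has 3 consonants (> 2) → not permitted
gzuv.vow — violates constraint 5: adjacent identical consonants /vv/ → not permitted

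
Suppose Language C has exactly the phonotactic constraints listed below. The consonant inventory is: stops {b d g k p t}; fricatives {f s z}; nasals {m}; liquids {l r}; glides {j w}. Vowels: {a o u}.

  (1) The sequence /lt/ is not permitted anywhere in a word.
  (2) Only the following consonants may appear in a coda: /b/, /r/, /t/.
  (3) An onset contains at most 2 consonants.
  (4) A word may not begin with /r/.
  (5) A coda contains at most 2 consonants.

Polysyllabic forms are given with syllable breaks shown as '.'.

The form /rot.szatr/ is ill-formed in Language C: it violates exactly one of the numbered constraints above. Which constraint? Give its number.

4

/rot.szatr/: word begins with /r/.
This is a violation of constraint 4: "A word may not begin with /r/."
The remaining constraints (1, 2, 3, 5) are satisfied.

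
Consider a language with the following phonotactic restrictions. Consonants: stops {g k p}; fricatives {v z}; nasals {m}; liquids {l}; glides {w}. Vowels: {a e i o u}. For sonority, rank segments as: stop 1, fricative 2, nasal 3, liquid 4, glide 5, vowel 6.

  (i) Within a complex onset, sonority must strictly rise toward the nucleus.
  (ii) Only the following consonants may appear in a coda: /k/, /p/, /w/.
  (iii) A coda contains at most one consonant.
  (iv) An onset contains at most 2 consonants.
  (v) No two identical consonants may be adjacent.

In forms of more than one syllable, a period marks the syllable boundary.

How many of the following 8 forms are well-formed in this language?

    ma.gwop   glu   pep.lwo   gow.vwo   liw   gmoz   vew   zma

7

ma.gwop — σ1 onset /m/, coda /∅/ ok; σ2 onset /gw/ (1→5 rises), coda /p/ ok → well-formed
glu — σ1 onset /gl/ (1→4 rises), coda /∅/ ok → well-formed
pep.lwo — σ1 onset /p/, coda /p/ ok; σ2 onset /lw/ (4→5 rises), coda /∅/ ok → well-formed
gow.vwo — σ1 onset /g/, coda /w/ ok; σ2 onset /vw/ (2→5 rises), coda /∅/ ok → well-formed
liw — σ1 onset /l/, coda /w/ ok → well-formed
gmoz — violates constraint (ii): syllable 1 coda contains /z/, which is not a licensed coda consonant → ill-formed
vew — σ1 onset /v/, coda /w/ ok → well-formed
zma — σ1 onset /zm/ (2→3 rises), coda /∅/ ok → well-formed
Well-formed: ma.gwop, glu, pep.lwo, gow.vwo, liw, vew, zma → 7.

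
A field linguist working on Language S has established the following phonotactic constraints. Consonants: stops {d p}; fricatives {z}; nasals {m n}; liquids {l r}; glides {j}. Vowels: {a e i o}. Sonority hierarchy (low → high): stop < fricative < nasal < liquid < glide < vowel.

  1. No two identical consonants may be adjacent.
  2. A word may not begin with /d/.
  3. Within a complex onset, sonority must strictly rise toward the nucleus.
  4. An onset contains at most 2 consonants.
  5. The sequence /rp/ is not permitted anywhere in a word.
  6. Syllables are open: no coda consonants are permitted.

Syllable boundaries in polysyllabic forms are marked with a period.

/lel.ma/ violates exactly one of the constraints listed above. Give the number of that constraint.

/lel.ma/: syllable 1 coda /l/ has 1 consonant (> 0).
This is a violation of constraint 6: "Syllables are open: no coda consonants are permitted."
The remaining constraints (1, 2, 3, 4, 5) are satisfied.

6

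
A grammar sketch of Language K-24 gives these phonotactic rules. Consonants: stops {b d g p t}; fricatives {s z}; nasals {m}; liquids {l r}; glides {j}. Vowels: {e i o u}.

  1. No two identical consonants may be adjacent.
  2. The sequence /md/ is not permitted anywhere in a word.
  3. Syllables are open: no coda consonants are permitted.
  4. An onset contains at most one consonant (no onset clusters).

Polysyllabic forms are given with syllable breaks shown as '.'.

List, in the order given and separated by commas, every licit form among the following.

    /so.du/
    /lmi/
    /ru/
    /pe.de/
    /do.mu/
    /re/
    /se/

/so.du/ — σ1 onset /s/, coda /∅/ ok; σ2 onset /d/, coda /∅/ ok → licit
/lmi/ — violates constraint 4: syllable 1 onset /lm/ has 2 consonants (> 1) → illicit
/ru/ — σ1 onset /r/, coda /∅/ ok → licit
/pe.de/ — σ1 onset /p/, coda /∅/ ok; σ2 onset /d/, coda /∅/ ok → licit
/do.mu/ — σ1 onset /d/, coda /∅/ ok; σ2 onset /m/, coda /∅/ ok → licit
/re/ — σ1 onset /r/, coda /∅/ ok → licit
/se/ — σ1 onset /s/, coda /∅/ ok → licit

/so.du/, /ru/, /pe.de/, /do.mu/, /re/, /se/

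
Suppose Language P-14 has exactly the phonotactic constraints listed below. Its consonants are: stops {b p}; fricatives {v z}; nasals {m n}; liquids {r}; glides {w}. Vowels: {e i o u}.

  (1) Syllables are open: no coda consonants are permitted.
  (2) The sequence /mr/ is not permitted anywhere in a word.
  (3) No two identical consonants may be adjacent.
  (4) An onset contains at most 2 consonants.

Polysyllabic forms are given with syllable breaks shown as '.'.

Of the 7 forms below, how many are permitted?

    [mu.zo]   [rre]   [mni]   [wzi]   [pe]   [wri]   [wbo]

6

[mu.zo] — σ1 onset /m/, coda /∅/ ok; σ2 onset /z/, coda /∅/ ok → permitted
[rre] — violates constraint 3: adjacent identical consonants /rr/ → not permitted
[mni] — σ1 onset /mn/ (2C), coda /∅/ ok → permitted
[wzi] — σ1 onset /wz/ (2C), coda /∅/ ok → permitted
[pe] — σ1 onset /p/, coda /∅/ ok → permitted
[wri] — σ1 onset /wr/ (2C), coda /∅/ ok → permitted
[wbo] — σ1 onset /wb/ (2C), coda /∅/ ok → permitted
Permitted: [mu.zo], [mni], [wzi], [pe], [wri], [wbo] → 6.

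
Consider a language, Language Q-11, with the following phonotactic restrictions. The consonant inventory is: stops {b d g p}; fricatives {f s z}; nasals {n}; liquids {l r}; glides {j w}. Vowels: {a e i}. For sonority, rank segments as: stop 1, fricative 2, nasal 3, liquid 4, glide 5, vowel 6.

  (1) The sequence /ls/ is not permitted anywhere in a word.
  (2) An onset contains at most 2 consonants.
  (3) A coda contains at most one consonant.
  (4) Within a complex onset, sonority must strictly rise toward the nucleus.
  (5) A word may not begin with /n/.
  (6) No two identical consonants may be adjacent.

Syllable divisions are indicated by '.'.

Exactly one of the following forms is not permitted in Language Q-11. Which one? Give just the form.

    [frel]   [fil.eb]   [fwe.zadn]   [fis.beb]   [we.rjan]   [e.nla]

[frel] — σ1 onset /fr/ (2→4 rises), coda /l/ ok → permitted
[fil.eb] — σ1 onset /f/, coda /l/ ok; σ2 onset /∅/, coda /b/ ok → permitted
[fwe.zadn] — violates constraint 3: syllable 2 coda /dn/ has 2 consonants (> 1) → not permitted
[fis.beb] — σ1 onset /f/, coda /s/ ok; σ2 onset /b/, coda /b/ ok → permitted
[we.rjan] — σ1 onset /w/, coda /∅/ ok; σ2 onset /rj/ (4→5 rises), coda /n/ ok → permitted
[e.nla] — σ1 onset /∅/, coda /∅/ ok; σ2 onset /nl/ (3→4 rises), coda /∅/ ok → permitted

[fwe.zadn]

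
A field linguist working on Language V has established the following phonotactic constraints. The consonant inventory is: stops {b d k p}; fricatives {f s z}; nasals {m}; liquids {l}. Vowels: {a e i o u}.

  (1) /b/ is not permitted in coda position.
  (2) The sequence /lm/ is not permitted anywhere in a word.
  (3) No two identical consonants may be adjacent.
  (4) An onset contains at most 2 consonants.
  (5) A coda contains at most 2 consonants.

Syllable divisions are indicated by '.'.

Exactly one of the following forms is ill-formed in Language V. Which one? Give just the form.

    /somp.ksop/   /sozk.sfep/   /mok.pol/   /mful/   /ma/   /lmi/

/lmi/

/somp.ksop/ — σ1 onset /s/, coda /mp/ (2C) ok; σ2 onset /ks/ (2C), coda /p/ ok → well-formed
/sozk.sfep/ — σ1 onset /s/, coda /zk/ (2C) ok; σ2 onset /sf/ (2C), coda /p/ ok → well-formed
/mok.pol/ — σ1 onset /m/, coda /k/ ok; σ2 onset /p/, coda /l/ ok → well-formed
/mful/ — σ1 onset /mf/ (2C), coda /l/ ok → well-formed
/ma/ — σ1 onset /m/, coda /∅/ ok → well-formed
/lmi/ — violates constraint 2: contains banned sequence /lm/ → ill-formed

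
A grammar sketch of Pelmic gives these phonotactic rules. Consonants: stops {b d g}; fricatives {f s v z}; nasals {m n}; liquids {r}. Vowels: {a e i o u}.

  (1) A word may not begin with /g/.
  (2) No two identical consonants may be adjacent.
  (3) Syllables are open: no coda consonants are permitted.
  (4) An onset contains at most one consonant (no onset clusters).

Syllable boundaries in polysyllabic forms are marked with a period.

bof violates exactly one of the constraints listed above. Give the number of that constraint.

3

bof: syllable 1 coda /f/ has 1 consonant (> 0).
This is a violation of constraint 3: "Syllables are open: no coda consonants are permitted."
The remaining constraints (1, 2, 4) are satisfied.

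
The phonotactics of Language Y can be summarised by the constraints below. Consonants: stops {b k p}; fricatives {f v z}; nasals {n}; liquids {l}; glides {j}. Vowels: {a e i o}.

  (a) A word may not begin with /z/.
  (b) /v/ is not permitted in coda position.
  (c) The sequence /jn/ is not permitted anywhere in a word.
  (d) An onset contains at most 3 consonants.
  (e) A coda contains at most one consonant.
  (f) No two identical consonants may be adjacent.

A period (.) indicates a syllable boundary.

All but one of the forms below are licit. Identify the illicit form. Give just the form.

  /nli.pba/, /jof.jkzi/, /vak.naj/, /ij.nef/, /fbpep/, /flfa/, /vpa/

/ij.nef/

/nli.pba/ — σ1 onset /nl/ (2C), coda /∅/ ok; σ2 onset /pb/ (2C), coda /∅/ ok → licit
/jof.jkzi/ — σ1 onset /j/, coda /f/ ok; σ2 onset /jkz/ (3C), coda /∅/ ok → licit
/vak.naj/ — σ1 onset /v/, coda /k/ ok; σ2 onset /n/, coda /j/ ok → licit
/ij.nef/ — violates constraint (c): contains banned sequence /jn/ → illicit
/fbpep/ — σ1 onset /fbp/ (3C), coda /p/ ok → licit
/flfa/ — σ1 onset /flf/ (3C), coda /∅/ ok → licit
/vpa/ — σ1 onset /vp/ (2C), coda /∅/ ok → licit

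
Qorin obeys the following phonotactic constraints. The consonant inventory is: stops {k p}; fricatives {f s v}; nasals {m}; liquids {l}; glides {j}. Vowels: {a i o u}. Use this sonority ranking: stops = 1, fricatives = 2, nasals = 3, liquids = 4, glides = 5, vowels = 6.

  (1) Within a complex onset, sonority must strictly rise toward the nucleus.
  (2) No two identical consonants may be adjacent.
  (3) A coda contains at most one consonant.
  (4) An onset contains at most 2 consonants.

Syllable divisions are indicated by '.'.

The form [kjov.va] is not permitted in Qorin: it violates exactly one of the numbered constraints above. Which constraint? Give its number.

2

[kjov.va]: adjacent identical consonants /vv/.
This is a violation of constraint 2: "No two identical consonants may be adjacent."
The remaining constraints (1, 3, 4) are satisfied.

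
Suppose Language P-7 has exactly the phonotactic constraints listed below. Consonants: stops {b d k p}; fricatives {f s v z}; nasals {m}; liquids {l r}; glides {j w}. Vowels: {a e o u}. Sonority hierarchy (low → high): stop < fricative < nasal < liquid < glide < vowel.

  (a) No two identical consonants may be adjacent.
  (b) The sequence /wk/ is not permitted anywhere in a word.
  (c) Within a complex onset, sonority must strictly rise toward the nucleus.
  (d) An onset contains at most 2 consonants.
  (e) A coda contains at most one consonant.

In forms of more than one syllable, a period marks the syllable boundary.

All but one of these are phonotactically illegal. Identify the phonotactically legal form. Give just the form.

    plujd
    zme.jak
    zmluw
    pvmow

zme.jak

plujd — violates constraint (e): syllable 1 coda /jd/ has 2 consonants (> 1) → phonotactically illegal
zme.jak — σ1 onset /zm/ (2→3 rises), coda /∅/ ok; σ2 onset /j/, coda /k/ ok → phonotactically legal
zmluw — violates constraint (d): syllable 1 onset /zml/ has 3 consonants (> 2) → phonotactically illegal
pvmow — violates constraint (d): syllable 1 onset /pvm/ has 3 consonants (> 2) → phonotactically illegal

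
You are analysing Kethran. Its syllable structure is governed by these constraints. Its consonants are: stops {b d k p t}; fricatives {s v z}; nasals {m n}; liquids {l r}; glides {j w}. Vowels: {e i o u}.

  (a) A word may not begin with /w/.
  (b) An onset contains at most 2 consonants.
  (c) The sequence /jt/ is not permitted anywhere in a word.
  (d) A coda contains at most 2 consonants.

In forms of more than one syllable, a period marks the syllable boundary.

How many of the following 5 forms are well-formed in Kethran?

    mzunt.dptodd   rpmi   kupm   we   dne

2

mzunt.dptodd — violates constraint (b): syllable 2 onset /dpt/ has 3 consonants (> 2) → ill-formed
rpmi — violates constraint (b): syllable 1 onset /rpm/ has 3 consonants (> 2) → ill-formed
kupm — σ1 onset /k/, coda /pm/ (2C) ok → well-formed
we — violates constraint (a): word begins with /w/ → ill-formed
dne — σ1 onset /dn/ (2C), coda /∅/ ok → well-formed
Well-formed: kupm, dne → 2.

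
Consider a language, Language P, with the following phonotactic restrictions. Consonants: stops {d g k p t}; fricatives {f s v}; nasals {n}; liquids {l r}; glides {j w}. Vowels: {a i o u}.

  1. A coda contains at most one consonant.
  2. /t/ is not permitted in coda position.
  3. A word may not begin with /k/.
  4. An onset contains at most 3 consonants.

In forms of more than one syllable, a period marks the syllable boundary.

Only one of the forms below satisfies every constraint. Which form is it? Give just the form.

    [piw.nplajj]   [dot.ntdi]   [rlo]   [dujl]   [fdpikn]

[piw.nplajj] — violates constraint 1: syllable 2 coda /jj/ has 2 consonants (> 1) → not permitted
[dot.ntdi] — violates constraint 2: syllable 1 coda contains /t/ → not permitted
[rlo] — σ1 onset /rl/ (2C), coda /∅/ ok → permitted
[dujl] — violates constraint 1: syllable 1 coda /jl/ has 2 consonants (> 1) → not permitted
[fdpikn] — violates constraint 1: syllable 1 coda /kn/ has 2 consonants (> 1) → not permitted

[rlo]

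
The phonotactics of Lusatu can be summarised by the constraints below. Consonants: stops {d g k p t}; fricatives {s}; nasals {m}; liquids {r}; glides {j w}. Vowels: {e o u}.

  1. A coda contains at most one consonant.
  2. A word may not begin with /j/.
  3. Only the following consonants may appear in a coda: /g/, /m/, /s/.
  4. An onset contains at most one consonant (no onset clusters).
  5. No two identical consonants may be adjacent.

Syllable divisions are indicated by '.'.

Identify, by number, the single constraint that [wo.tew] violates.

[wo.tew]: syllable 2 coda contains /w/, which is not a licensed coda consonant.
This is a violation of constraint 3: "Only the following consonants may appear in a coda: /g/, /m/, /s/."
The remaining constraints (1, 2, 4, 5) are satisfied.

3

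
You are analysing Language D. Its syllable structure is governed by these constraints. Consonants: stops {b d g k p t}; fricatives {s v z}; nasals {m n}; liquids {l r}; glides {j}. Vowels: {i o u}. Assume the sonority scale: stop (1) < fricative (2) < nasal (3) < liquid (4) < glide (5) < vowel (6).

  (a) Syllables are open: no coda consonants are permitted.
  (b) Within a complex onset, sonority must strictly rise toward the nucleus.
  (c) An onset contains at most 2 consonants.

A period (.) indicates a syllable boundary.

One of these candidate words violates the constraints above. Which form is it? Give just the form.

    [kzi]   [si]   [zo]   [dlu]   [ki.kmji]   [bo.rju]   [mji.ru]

[kzi] — σ1 onset /kz/ (1→2 rises), coda /∅/ ok → phonotactically legal
[si] — σ1 onset /s/, coda /∅/ ok → phonotactically legal
[zo] — σ1 onset /z/, coda /∅/ ok → phonotactically legal
[dlu] — σ1 onset /dl/ (1→4 rises), coda /∅/ ok → phonotactically legal
[ki.kmji] — violates constraint (c): syllable 2 onset /kmj/ has 3 consonants (> 2) → phonotactically illegal
[bo.rju] — σ1 onset /b/, coda /∅/ ok; σ2 onset /rj/ (4→5 rises), coda /∅/ ok → phonotactically legal
[mji.ru] — σ1 onset /mj/ (3→5 rises), coda /∅/ ok; σ2 onset /r/, coda /∅/ ok → phonotactically legal

[ki.kmji]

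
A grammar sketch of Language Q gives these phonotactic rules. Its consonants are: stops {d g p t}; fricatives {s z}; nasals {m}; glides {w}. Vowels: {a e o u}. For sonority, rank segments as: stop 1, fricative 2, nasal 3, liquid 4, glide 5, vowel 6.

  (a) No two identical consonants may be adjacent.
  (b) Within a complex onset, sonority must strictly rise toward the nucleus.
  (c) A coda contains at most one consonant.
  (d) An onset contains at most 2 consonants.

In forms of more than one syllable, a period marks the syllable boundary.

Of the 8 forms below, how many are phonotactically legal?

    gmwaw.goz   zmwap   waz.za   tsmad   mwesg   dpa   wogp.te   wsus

gmwaw.goz — violates constraint (d): syllable 1 onset /gmw/ has 3 consonants (> 2) → phonotactically illegal
zmwap — violates constraint (d): syllable 1 onset /zmw/ has 3 consonants (> 2) → phonotactically illegal
waz.za — violates constraint (a): adjacent identical consonants /zz/ → phonotactically illegal
tsmad — violates constraint (d): syllable 1 onset /tsm/ has 3 consonants (> 2) → phonotactically illegal
mwesg — violates constraint (c): syllable 1 coda /sg/ has 2 consonants (> 1) → phonotactically illegal
dpa — violates constraint (b): syllable 1 onset /dp/: /d/ (stop, 1) → /p/ (stop, 1) does not rise → phonotactically illegal
wogp.te — violates constraint (c): syllable 1 coda /gp/ has 2 consonants (> 1) → phonotactically illegal
wsus — violates constraint (b): syllable 1 onset /ws/: /w/ (glide, 5) → /s/ (fricative, 2) does not rise → phonotactically illegal
No form is phonotactically legal → 0.

0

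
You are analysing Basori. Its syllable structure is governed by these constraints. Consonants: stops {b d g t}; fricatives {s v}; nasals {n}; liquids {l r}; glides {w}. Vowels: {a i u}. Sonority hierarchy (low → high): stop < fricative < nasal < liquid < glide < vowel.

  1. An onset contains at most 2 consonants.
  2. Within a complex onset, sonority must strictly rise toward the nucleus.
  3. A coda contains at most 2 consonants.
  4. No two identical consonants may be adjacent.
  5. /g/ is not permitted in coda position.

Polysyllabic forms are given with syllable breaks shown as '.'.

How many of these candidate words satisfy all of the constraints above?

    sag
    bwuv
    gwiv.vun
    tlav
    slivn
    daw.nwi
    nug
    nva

sag — violates constraint 5: syllable 1 coda contains /g/ → ill-formed
bwuv — σ1 onset /bw/ (1→5 rises), coda /v/ ok → well-formed
gwiv.vun — violates constraint 4: adjacent identical consonants /vv/ → ill-formed
tlav — σ1 onset /tl/ (1→4 rises), coda /v/ ok → well-formed
slivn — σ1 onset /sl/ (2→4 rises), coda /vn/ (2C) ok → well-formed
daw.nwi — σ1 onset /d/, coda /w/ ok; σ2 onset /nw/ (3→5 rises), coda /∅/ ok → well-formed
nug — violates constraint 5: syllable 1 coda contains /g/ → ill-formed
nva — violates constraint 2: syllable 1 onset /nv/: /n/ (nasal, 3) → /v/ (fricative, 2) does not rise → ill-formed
Well-formed: bwuv, tlav, slivn, daw.nwi → 4.

4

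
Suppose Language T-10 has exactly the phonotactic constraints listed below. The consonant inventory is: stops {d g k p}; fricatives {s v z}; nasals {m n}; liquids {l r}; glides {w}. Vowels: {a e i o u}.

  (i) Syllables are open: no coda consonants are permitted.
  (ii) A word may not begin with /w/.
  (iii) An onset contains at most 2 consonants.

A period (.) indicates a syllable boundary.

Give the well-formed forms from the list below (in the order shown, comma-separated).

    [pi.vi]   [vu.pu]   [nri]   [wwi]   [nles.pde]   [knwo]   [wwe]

[pi.vi] — σ1 onset /p/, coda /∅/ ok; σ2 onset /v/, coda /∅/ ok → well-formed
[vu.pu] — σ1 onset /v/, coda /∅/ ok; σ2 onset /p/, coda /∅/ ok → well-formed
[nri] — σ1 onset /nr/ (2C), coda /∅/ ok → well-formed
[wwi] — violates constraint (ii): word begins with /w/ → ill-formed
[nles.pde] — violates constraint (i): syllable 1 coda /s/ has 1 consonant (> 0) → ill-formed
[knwo] — violates constraint (iii): syllable 1 onset /knw/ has 3 consonants (> 2) → ill-formed
[wwe] — violates constraint (ii): word begins with /w/ → ill-formed

[pi.vi], [vu.pu], [nri]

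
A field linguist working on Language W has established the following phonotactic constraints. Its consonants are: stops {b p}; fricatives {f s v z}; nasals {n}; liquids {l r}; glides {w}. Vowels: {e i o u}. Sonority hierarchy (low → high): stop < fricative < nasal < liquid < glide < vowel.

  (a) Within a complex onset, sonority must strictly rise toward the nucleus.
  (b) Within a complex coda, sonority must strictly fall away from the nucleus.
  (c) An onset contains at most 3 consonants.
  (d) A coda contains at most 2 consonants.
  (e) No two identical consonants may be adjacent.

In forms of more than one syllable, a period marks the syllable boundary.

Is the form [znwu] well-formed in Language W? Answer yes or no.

yes

[znwu] — σ1 onset /znw/ (2→3→5 rises), coda /∅/ ok → well-formed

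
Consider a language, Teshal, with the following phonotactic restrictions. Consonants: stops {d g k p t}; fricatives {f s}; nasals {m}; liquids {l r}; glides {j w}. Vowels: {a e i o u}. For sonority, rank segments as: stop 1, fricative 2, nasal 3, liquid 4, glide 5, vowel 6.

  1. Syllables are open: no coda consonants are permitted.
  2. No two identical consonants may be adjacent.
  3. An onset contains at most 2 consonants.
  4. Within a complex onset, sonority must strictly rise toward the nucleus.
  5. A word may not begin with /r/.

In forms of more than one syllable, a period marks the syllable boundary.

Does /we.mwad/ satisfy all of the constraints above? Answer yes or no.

no

/we.mwad/ — violates constraint 1: syllable 2 coda /d/ has 1 consonant (> 0) → ill-formed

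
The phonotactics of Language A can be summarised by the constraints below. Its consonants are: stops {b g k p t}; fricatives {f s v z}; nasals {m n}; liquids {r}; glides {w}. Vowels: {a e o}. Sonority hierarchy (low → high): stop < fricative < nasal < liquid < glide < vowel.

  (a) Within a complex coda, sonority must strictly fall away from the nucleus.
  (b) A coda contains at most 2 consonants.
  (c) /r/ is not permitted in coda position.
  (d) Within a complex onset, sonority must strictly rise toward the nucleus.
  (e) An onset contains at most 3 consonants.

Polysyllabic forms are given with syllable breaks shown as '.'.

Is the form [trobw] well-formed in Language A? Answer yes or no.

[trobw] — violates constraint (a): syllable 1 coda /bw/: /b/ (stop, 1) → /w/ (glide, 5) does not fall → ill-formed

no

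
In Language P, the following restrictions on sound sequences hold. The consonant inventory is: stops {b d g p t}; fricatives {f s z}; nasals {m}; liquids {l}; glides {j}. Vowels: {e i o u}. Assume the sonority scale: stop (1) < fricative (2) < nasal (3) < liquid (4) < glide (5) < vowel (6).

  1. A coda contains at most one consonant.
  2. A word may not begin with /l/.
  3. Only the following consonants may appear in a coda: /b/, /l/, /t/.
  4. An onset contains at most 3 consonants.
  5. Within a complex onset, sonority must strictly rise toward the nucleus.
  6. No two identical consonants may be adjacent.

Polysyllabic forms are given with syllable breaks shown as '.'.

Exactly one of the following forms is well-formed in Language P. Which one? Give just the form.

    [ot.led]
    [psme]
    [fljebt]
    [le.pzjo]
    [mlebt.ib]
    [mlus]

[psme]

[ot.led] — violates constraint 3: syllable 2 coda contains /d/, which is not a licensed coda consonant → ill-formed
[psme] — σ1 onset /psm/ (1→2→3 rises), coda /∅/ ok → well-formed
[fljebt] — violates constraint 1: syllable 1 coda /bt/ has 2 consonants (> 1) → ill-formed
[le.pzjo] — violates constraint 2: word begins with /l/ → ill-formed
[mlebt.ib] — violates constraint 1: syllable 1 coda /bt/ has 2 consonants (> 1) → ill-formed
[mlus] — violates constraint 3: syllable 1 coda contains /s/, which is not a licensed coda consonant → ill-formed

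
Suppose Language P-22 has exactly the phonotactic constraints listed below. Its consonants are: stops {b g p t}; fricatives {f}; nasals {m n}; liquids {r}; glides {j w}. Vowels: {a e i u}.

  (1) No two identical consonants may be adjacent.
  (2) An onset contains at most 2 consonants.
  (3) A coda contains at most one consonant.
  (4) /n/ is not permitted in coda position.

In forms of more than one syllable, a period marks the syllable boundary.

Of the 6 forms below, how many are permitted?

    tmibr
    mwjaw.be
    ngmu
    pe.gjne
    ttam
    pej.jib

tmibr — violates constraint 3: syllable 1 coda /br/ has 2 consonants (> 1) → not permitted
mwjaw.be — violates constraint 2: syllable 1 onset /mwj/ has 3 consonants (> 2) → not permitted
ngmu — violates constraint 2: syllable 1 onset /ngm/ has 3 consonants (> 2) → not permitted
pe.gjne — violates constraint 2: syllable 2 onset /gjn/ has 3 consonants (> 2) → not permitted
ttam — violates constraint 1: adjacent identical consonants /tt/ → not permitted
pej.jib — violates constraint 1: adjacent identical consonants /jj/ → not permitted
No form is permitted → 0.

0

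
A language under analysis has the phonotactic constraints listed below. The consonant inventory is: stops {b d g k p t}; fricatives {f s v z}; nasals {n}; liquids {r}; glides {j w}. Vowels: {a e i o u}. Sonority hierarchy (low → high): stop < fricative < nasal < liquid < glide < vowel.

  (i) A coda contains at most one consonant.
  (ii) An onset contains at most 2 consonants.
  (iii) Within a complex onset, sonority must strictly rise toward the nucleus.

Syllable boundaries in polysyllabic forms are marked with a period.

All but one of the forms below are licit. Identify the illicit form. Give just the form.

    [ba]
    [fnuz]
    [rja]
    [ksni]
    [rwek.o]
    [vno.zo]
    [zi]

[ba] — σ1 onset /b/, coda /∅/ ok → licit
[fnuz] — σ1 onset /fn/ (2→3 rises), coda /z/ ok → licit
[rja] — σ1 onset /rj/ (4→5 rises), coda /∅/ ok → licit
[ksni] — violates constraint (ii): syllable 1 onset /ksn/ has 3 consonants (> 2) → illicit
[rwek.o] — σ1 onset /rw/ (4→5 rises), coda /k/ ok; σ2 onset /∅/, coda /∅/ ok → licit
[vno.zo] — σ1 onset /vn/ (2→3 rises), coda /∅/ ok; σ2 onset /z/, coda /∅/ ok → licit
[zi] — σ1 onset /z/, coda /∅/ ok → licit

[ksni]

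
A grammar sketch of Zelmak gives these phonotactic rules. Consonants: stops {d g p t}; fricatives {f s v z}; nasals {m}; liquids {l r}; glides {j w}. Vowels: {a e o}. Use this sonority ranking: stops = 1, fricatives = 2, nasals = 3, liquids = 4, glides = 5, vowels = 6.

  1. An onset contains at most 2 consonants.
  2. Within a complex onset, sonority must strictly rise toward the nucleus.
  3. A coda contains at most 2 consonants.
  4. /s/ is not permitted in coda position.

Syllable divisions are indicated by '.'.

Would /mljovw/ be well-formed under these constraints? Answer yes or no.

/mljovw/ — violates constraint 1: syllable 1 onset /mlj/ has 3 consonants (> 2) → ill-formed

no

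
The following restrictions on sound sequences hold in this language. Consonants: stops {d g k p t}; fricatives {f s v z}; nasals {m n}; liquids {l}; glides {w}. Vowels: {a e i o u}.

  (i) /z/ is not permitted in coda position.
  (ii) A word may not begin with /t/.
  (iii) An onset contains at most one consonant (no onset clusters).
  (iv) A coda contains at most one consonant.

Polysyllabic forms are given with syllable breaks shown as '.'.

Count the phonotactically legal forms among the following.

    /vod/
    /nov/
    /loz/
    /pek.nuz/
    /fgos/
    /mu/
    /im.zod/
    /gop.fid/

5

/vod/ — σ1 onset /v/, coda /d/ ok → phonotactically legal
/nov/ — σ1 onset /n/, coda /v/ ok → phonotactically legal
/loz/ — violates constraint (i): syllable 1 coda contains /z/ → phonotactically illegal
/pek.nuz/ — violates constraint (i): syllable 2 coda contains /z/ → phonotactically illegal
/fgos/ — violates constraint (iii): syllable 1 onset /fg/ has 2 consonants (> 1) → phonotactically illegal
/mu/ — σ1 onset /m/, coda /∅/ ok → phonotactically legal
/im.zod/ — σ1 onset /∅/, coda /m/ ok; σ2 onset /z/, coda /d/ ok → phonotactically legal
/gop.fid/ — σ1 onset /g/, coda /p/ ok; σ2 onset /f/, coda /d/ ok → phonotactically legal
Phonotactically legal: /vod/, /nov/, /mu/, /im.zod/, /gop.fid/ → 5.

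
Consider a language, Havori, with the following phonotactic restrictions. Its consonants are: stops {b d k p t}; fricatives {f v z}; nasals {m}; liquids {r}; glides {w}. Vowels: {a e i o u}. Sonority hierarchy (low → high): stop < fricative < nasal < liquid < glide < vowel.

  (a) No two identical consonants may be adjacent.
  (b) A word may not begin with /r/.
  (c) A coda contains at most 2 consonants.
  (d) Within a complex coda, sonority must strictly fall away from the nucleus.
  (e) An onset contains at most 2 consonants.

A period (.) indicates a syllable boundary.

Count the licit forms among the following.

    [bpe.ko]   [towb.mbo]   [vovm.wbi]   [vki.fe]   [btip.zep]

[bpe.ko] — σ1 onset /bp/ (2C), coda /∅/ ok; σ2 onset /k/, coda /∅/ ok → licit
[towb.mbo] — σ1 onset /t/, coda /wb/ (5→1 falls) ok; σ2 onset /mb/ (2C), coda /∅/ ok → licit
[vovm.wbi] — violates constraint (d): syllable 1 coda /vm/: /v/ (fricative, 2) → /m/ (nasal, 3) does not fall → illicit
[vki.fe] — σ1 onset /vk/ (2C), coda /∅/ ok; σ2 onset /f/, coda /∅/ ok → licit
[btip.zep] — σ1 onset /bt/ (2C), coda /p/ ok; σ2 onset /z/, coda /p/ ok → licit
Licit: [bpe.ko], [towb.mbo], [vki.fe], [btip.zep] → 4.

4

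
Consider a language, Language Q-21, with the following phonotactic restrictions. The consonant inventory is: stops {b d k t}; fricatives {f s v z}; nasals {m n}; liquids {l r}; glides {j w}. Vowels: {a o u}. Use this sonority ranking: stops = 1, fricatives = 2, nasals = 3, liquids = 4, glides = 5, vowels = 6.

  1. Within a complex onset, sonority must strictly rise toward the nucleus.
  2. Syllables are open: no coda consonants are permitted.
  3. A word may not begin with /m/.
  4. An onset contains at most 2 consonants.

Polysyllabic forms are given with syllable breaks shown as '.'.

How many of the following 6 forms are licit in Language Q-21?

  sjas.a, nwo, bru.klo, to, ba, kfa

5

sjas.a — violates constraint 2: syllable 1 coda /s/ has 1 consonant (> 0) → illicit
nwo — σ1 onset /nw/ (3→5 rises), coda /∅/ ok → licit
bru.klo — σ1 onset /br/ (1→4 rises), coda /∅/ ok; σ2 onset /kl/ (1→4 rises), coda /∅/ ok → licit
to — σ1 onset /t/, coda /∅/ ok → licit
ba — σ1 onset /b/, coda /∅/ ok → licit
kfa — σ1 onset /kf/ (1→2 rises), coda /∅/ ok → licit
Licit: nwo, bru.klo, to, ba, kfa → 5.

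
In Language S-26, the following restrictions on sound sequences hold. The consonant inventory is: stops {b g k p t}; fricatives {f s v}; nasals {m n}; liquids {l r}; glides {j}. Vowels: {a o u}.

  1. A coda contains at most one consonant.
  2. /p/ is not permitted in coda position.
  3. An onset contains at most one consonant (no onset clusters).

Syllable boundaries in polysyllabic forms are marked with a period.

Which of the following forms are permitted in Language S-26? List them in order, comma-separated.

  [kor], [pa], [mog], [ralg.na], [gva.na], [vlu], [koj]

[kor] — σ1 onset /k/, coda /r/ ok → permitted
[pa] — σ1 onset /p/, coda /∅/ ok → permitted
[mog] — σ1 onset /m/, coda /g/ ok → permitted
[ralg.na] — violates constraint 1: syllable 1 coda /lg/ has 2 consonants (> 1) → not permitted
[gva.na] — violates constraint 3: syllable 1 onset /gv/ has 2 consonants (> 1) → not permitted
[vlu] — violates constraint 3: syllable 1 onset /vl/ has 2 consonants (> 1) → not permitted
[koj] — σ1 onset /k/, coda /j/ ok → permitted

[kor], [pa], [mog], [koj]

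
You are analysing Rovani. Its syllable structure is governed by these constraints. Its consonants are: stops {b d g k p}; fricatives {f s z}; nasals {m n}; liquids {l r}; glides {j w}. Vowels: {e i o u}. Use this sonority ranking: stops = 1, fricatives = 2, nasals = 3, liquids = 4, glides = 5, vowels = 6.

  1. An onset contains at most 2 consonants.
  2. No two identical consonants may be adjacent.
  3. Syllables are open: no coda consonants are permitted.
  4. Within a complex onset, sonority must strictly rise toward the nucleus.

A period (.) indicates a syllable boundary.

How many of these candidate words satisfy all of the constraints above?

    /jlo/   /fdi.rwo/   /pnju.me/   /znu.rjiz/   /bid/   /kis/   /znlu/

0

/jlo/ — violates constraint 4: syllable 1 onset /jl/: /j/ (glide, 5) → /l/ (liquid, 4) does not rise → ill-formed
/fdi.rwo/ — violates constraint 4: syllable 1 onset /fd/: /f/ (fricative, 2) → /d/ (stop, 1) does not rise → ill-formed
/pnju.me/ — violates constraint 1: syllable 1 onset /pnj/ has 3 consonants (> 2) → ill-formed
/znu.rjiz/ — violates constraint 3: syllable 2 coda /z/ has 1 consonant (> 0) → ill-formed
/bid/ — violates constraint 3: syllable 1 coda /d/ has 1 consonant (> 0) → ill-formed
/kis/ — violates constraint 3: syllable 1 coda /s/ has 1 consonant (> 0) → ill-formed
/znlu/ — violates constraint 1: syllable 1 onset /znl/ has 3 consonants (> 2) → ill-formed
No form is well-formed → 0.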